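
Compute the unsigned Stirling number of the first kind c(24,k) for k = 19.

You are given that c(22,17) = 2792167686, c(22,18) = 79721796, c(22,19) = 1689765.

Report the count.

r23: T_23,18=22×79721796+2792167686=4546047198; T_23,19=22×1689765+79721796=116896626
r24: T_24,19=23×116896626+4546047198=7234669596
Read c(24,19) = 7234669596.

7234669596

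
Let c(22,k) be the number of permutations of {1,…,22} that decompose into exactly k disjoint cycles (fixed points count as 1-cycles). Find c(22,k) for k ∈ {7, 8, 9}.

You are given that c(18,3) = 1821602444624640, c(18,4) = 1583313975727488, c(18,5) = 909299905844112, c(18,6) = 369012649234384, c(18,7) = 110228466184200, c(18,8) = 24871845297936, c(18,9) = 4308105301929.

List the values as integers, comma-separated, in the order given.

28939583397335447760, 7744654310169576800, 1634980697246583456

i=19: T(19,4)=1821602444624640+18·1583313975727488=30321254007719424 | T(19,5)=1583313975727488+18·909299905844112=17950712280921504 | T(19,6)=909299905844112+18·369012649234384=7551527592063024 | T(19,7)=369012649234384+18·110228466184200=2353125040549984 | T(19,8)=110228466184200+18·24871845297936=557921681547048 | T(19,9)=24871845297936+18·4308105301929=102417740732658
i=20: T(20,5)=30321254007719424+19·17950712280921504=371384787345228000 | T(20,6)=17950712280921504+19·7551527592063024=161429736530118960 | T(20,7)=7551527592063024+19·2353125040549984=52260903362512720 | T(20,8)=2353125040549984+19·557921681547048=12953636989943896 | T(20,9)=557921681547048+19·102417740732658=2503858755467550
i=21: T(21,6)=371384787345228000+20·161429736530118960=3599979517947607200 | T(21,7)=161429736530118960+20·52260903362512720=1206647803780373360 | T(21,8)=52260903362512720+20·12953636989943896=311333643161390640 | T(21,9)=12953636989943896+20·2503858755467550=63030812099294896
i=22: T(22,7)=3599979517947607200+21·1206647803780373360=28939583397335447760 | T(22,8)=1206647803780373360+21·311333643161390640=7744654310169576800 | T(22,9)=311333643161390640+21·63030812099294896=1634980697246583456
Read c(22,7) = 28939583397335447760, c(22,8) = 7744654310169576800, c(22,9) = 1634980697246583456.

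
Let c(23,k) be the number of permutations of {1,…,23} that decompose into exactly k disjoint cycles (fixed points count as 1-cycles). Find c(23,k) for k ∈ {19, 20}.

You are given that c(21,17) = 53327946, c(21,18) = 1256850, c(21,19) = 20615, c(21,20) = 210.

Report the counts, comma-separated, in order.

116896626, 2240315

r22: T_22,18=21×1256850+53327946=79721796; T_22,19=21×20615+1256850=1689765; T_22,20=21×210+20615=25025
r23: T_23,19=22×1689765+79721796=116896626; T_23,20=22×25025+1689765=2240315
Read c(23,19) = 116896626, c(23,20) = 2240315.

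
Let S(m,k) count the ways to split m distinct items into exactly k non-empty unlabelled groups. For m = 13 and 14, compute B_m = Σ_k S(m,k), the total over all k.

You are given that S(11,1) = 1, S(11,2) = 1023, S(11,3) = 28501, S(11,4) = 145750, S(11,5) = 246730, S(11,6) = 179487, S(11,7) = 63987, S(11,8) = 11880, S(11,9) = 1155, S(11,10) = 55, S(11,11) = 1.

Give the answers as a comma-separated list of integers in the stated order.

27644437, 190899322

r12: T_12,1=1×1+0=1; T_12,2=2×1023+1=2047; T_12,3=3×28501+1023=86526; T_12,4=4×145750+28501=611501; T_12,5=5×246730+145750=1379400; T_12,6=6×179487+246730=1323652; T_12,7=7×63987+179487=627396; T_12,8=8×11880+63987=159027; T_12,9=9×1155+11880=22275; T_12,10=10×55+1155=1705; T_12,11=11×1+55=66; T_12,12=12×0+1=1
r13: T_13,1=1×1+0=1; T_13,2=2×2047+1=4095; T_13,3=3×86526+2047=261625; T_13,4=4×611501+86526=2532530; T_13,5=5×1379400+611501=7508501; T_13,6=6×1323652+1379400=9321312; T_13,7=7×627396+1323652=5715424; T_13,8=8×159027+627396=1899612; T_13,9=9×22275+159027=359502; T_13,10=10×1705+22275=39325; T_13,11=11×66+1705=2431; T_13,12=12×1+66=78; T_13,13=13×0+1=1
r14: T_14,1=1×1+0=1; T_14,2=2×4095+1=8191; T_14,3=3×261625+4095=788970; T_14,4=4×2532530+261625=10391745; T_14,5=5×7508501+2532530=40075035; T_14,6=6×9321312+7508501=63436373; T_14,7=7×5715424+9321312=49329280; T_14,8=8×1899612+5715424=20912320; T_14,9=9×359502+1899612=5135130; T_14,10=10×39325+359502=752752; T_14,11=11×2431+39325=66066; T_14,12=12×78+2431=3367; T_14,13=13×1+78=91; T_14,14=14×0+1=1
B_13 = ΣS(13,k) = 1+4095+261625+2532530+7508501+9321312+5715424+1899612+359502+39325+2431+78+1 = 27644437
B_14 = ΣS(14,k) = 1+8191+788970+10391745+40075035+63436373+49329280+20912320+5135130+752752+66066+3367+91+1 = 190899322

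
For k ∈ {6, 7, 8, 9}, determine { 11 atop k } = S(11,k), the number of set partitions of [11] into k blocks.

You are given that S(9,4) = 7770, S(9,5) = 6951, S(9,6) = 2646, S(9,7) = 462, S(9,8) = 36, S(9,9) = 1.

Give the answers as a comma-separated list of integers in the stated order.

179487, 63987, 11880, 1155

[10] T[10,5]:5*6951+7770=42525 · T[10,6]:6*2646+6951=22827 · T[10,7]:7*462+2646=5880 · T[10,8]:8*36+462=750 · T[10,9]:9*1+36=45
[11] T[11,6]:6*22827+42525=179487 · T[11,7]:7*5880+22827=63987 · T[11,8]:8*750+5880=11880 · T[11,9]:9*45+750=1155
Read S(11,6) = 179487, S(11,7) = 63987, S(11,8) = 11880, S(11,9) = 1155.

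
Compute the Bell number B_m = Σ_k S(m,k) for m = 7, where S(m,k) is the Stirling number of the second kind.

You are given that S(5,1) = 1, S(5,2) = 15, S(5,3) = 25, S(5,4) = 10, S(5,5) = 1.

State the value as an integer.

877

[6] T[6,1]:1*1+0=1 · T[6,2]:2*15+1=31 · T[6,3]:3*25+15=90 · T[6,4]:4*10+25=65 · T[6,5]:5*1+10=15 · T[6,6]:6*0+1=1
[7] T[7,1]:1*1+0=1 · T[7,2]:2*31+1=63 · T[7,3]:3*90+31=301 · T[7,4]:4*65+90=350 · T[7,5]:5*15+65=140 · T[7,6]:6*1+15=21 · T[7,7]:7*0+1=1
B_7 = ΣS(7,k) = 1+63+301+350+140+21+1 = 877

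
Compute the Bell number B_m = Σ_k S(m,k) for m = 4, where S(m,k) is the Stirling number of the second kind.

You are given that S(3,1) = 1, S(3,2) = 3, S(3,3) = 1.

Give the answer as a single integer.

[4] T[4,1]:1*1+0=1 · T[4,2]:2*3+1=7 · T[4,3]:3*1+3=6 · T[4,4]:4*0+1=1
B_4 = ΣS(4,k) = 1+7+6+1 = 15

15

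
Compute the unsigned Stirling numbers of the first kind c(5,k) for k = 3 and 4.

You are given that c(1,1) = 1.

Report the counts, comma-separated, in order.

35, 10

i=2: T(2,1)=0+1·1=1 | T(2,2)=1+1·0=1
i=3: T(3,1)=0+2·1=2 | T(3,2)=1+2·1=3 | T(3,3)=1+2·0=1
i=4: T(4,2)=2+3·3=11 | T(4,3)=3+3·1=6 | T(4,4)=1+3·0=1
i=5: T(5,3)=11+4·6=35 | T(5,4)=6+4·1=10
Read c(5,3) = 35, c(5,4) = 10.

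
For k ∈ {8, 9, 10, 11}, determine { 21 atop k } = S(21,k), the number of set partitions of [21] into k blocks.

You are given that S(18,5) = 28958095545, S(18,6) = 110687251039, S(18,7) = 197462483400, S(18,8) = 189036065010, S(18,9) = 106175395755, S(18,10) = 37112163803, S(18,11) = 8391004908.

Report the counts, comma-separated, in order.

132511015347084, 123272476465204, 71187132291275, 26826851689001

row 19: T[19][6]=6·110687251039+28958095545=693081601779  T[19][7]=7·197462483400+110687251039=1492924634839  T[19][8]=8·189036065010+197462483400=1709751003480  T[19][9]=9·106175395755+189036065010=1144614626805  T[19][10]=10·37112163803+106175395755=477297033785  T[19][11]=11·8391004908+37112163803=129413217791
row 20: T[20][7]=7·1492924634839+693081601779=11143554045652  T[20][8]=8·1709751003480+1492924634839=15170932662679  T[20][9]=9·1144614626805+1709751003480=12011282644725  T[20][10]=10·477297033785+1144614626805=5917584964655  T[20][11]=11·129413217791+477297033785=1900842429486
row 21: T[21][8]=8·15170932662679+11143554045652=132511015347084  T[21][9]=9·12011282644725+15170932662679=123272476465204  T[21][10]=10·5917584964655+12011282644725=71187132291275  T[21][11]=11·1900842429486+5917584964655=26826851689001
Read S(21,8) = 132511015347084, S(21,9) = 123272476465204, S(21,10) = 71187132291275, S(21,11) = 26826851689001.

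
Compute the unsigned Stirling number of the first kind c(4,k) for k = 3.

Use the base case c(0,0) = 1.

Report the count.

@1  (1,1):0·0+1→1
@2  (2,1):1·1+0→1, (2,2):0·1+1→1
@3  (3,2):1·2+1→3, (3,3):0·2+1→1
@4  (4,3):1·3+3→6
Read c(4,3) = 6.

6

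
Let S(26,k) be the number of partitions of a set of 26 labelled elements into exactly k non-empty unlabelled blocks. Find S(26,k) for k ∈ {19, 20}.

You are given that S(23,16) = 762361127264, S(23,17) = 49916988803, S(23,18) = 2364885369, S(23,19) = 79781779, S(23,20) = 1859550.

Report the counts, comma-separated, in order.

6433839018750, 290622864675

[24] T[24,17]:17*49916988803+762361127264=1610949936915 · T[24,18]:18*2364885369+49916988803=92484925445 · T[24,19]:19*79781779+2364885369=3880739170 · T[24,20]:20*1859550+79781779=116972779
[25] T[25,18]:18*92484925445+1610949936915=3275678594925 · T[25,19]:19*3880739170+92484925445=166218969675 · T[25,20]:20*116972779+3880739170=6220194750
[26] T[26,19]:19*166218969675+3275678594925=6433839018750 · T[26,20]:20*6220194750+166218969675=290622864675
Read S(26,19) = 6433839018750, S(26,20) = 290622864675.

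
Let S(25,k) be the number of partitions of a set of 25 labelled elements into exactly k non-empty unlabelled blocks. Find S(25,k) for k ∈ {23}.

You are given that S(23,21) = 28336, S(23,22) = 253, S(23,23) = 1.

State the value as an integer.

r24: T_24,22=22×253+28336=33902; T_24,23=23×1+253=276
r25: T_25,23=23×276+33902=40250
Read S(25,23) = 40250.

40250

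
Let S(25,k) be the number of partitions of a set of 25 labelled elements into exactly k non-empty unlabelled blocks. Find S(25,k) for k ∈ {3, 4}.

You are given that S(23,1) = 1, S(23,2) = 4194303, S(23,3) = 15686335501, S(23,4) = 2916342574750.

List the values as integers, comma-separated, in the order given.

141197991025, 46771289738810

[24] T[24,2]:2*4194303+1=8388607 · T[24,3]:3*15686335501+4194303=47063200806 · T[24,4]:4*2916342574750+15686335501=11681056634501
[25] T[25,3]:3*47063200806+8388607=141197991025 · T[25,4]:4*11681056634501+47063200806=46771289738810
Read S(25,3) = 141197991025, S(25,4) = 46771289738810.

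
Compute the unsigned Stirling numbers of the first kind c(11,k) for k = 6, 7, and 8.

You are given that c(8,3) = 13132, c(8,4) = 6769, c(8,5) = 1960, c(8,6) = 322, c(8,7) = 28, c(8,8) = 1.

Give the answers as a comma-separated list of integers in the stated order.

902055, 157773, 18150

@9  (9,4):6769·8+13132→67284, (9,5):1960·8+6769→22449, (9,6):322·8+1960→4536, (9,7):28·8+322→546, (9,8):1·8+28→36
@10  (10,5):22449·9+67284→269325, (10,6):4536·9+22449→63273, (10,7):546·9+4536→9450, (10,8):36·9+546→870
@11  (11,6):63273·10+269325→902055, (11,7):9450·10+63273→157773, (11,8):870·10+9450→18150
Read c(11,6) = 902055, c(11,7) = 157773, c(11,8) = 18150.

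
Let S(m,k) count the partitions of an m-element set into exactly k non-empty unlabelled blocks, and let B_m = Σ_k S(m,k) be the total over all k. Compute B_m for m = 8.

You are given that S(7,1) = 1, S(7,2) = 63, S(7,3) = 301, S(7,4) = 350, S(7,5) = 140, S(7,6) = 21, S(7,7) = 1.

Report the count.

4140

r8: T_8,1=1×1+0=1; T_8,2=2×63+1=127; T_8,3=3×301+63=966; T_8,4=4×350+301=1701; T_8,5=5×140+350=1050; T_8,6=6×21+140=266; T_8,7=7×1+21=28; T_8,8=8×0+1=1
B_8 = ΣS(8,k) = 1+127+966+1701+1050+266+28+1 = 4140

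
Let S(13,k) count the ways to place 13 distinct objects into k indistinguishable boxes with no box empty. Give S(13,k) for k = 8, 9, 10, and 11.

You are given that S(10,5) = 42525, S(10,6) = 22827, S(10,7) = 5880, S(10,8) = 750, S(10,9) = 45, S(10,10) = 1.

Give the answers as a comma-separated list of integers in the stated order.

[11] T[11,6]:6*22827+42525=179487 · T[11,7]:7*5880+22827=63987 · T[11,8]:8*750+5880=11880 · T[11,9]:9*45+750=1155 · T[11,10]:10*1+45=55 · T[11,11]:11*0+1=1
[12] T[12,7]:7*63987+179487=627396 · T[12,8]:8*11880+63987=159027 · T[12,9]:9*1155+11880=22275 · T[12,10]:10*55+1155=1705 · T[12,11]:11*1+55=66
[13] T[13,8]:8*159027+627396=1899612 · T[13,9]:9*22275+159027=359502 · T[13,10]:10*1705+22275=39325 · T[13,11]:11*66+1705=2431
Read S(13,8) = 1899612, S(13,9) = 359502, S(13,10) = 39325, S(13,11) = 2431.

1899612, 359502, 39325, 2431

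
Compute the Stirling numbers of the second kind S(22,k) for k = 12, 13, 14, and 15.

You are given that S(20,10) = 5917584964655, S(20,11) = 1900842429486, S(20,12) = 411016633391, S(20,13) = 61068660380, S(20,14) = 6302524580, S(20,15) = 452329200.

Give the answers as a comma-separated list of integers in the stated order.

row 21: T[21][11]=11·1900842429486+5917584964655=26826851689001  T[21][12]=12·411016633391+1900842429486=6833042030178  T[21][13]=13·61068660380+411016633391=1204909218331  T[21][14]=14·6302524580+61068660380=149304004500  T[21][15]=15·452329200+6302524580=13087462580
row 22: T[22][12]=12·6833042030178+26826851689001=108823356051137  T[22][13]=13·1204909218331+6833042030178=22496861868481  T[22][14]=14·149304004500+1204909218331=3295165281331  T[22][15]=15·13087462580+149304004500=345615943200
Read S(22,12) = 108823356051137, S(22,13) = 22496861868481, S(22,14) = 3295165281331, S(22,15) = 345615943200.

108823356051137, 22496861868481, 3295165281331, 345615943200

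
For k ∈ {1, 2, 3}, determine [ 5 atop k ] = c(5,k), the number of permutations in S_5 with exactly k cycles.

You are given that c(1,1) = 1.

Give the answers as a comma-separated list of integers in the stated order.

[2] T[2,1]:1*1+0=1 · T[2,2]:1*0+1=1
[3] T[3,1]:2*1+0=2 · T[3,2]:2*1+1=3 · T[3,3]:2*0+1=1
[4] T[4,1]:3*2+0=6 · T[4,2]:3*3+2=11 · T[4,3]:3*1+3=6
[5] T[5,1]:4*6+0=24 · T[5,2]:4*11+6=50 · T[5,3]:4*6+11=35
Read c(5,1) = 24, c(5,2) = 50, c(5,3) = 35.

24, 50, 35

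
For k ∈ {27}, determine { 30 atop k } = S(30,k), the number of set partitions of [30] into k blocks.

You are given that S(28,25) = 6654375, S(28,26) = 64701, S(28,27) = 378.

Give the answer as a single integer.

[29] T[29,26]:26*64701+6654375=8336601 · T[29,27]:27*378+64701=74907
[30] T[30,27]:27*74907+8336601=10359090
Read S(30,27) = 10359090.

10359090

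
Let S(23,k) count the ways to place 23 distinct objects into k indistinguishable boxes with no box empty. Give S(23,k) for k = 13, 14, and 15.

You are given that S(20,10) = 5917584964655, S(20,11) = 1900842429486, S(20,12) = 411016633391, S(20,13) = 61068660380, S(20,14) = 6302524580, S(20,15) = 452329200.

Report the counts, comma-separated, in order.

@21  (21,11):1900842429486·11+5917584964655→26826851689001, (21,12):411016633391·12+1900842429486→6833042030178, (21,13):61068660380·13+411016633391→1204909218331, (21,14):6302524580·14+61068660380→149304004500, (21,15):452329200·15+6302524580→13087462580
@22  (22,12):6833042030178·12+26826851689001→108823356051137, (22,13):1204909218331·13+6833042030178→22496861868481, (22,14):149304004500·14+1204909218331→3295165281331, (22,15):13087462580·15+149304004500→345615943200
@23  (23,13):22496861868481·13+108823356051137→401282560341390, (23,14):3295165281331·14+22496861868481→68629175807115, (23,15):345615943200·15+3295165281331→8479404429331
Read S(23,13) = 401282560341390, S(23,14) = 68629175807115, S(23,15) = 8479404429331.

401282560341390, 68629175807115, 8479404429331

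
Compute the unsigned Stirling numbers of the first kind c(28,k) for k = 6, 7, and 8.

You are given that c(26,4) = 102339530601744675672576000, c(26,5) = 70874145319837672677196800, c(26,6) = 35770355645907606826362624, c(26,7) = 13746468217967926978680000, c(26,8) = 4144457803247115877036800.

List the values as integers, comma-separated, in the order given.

28969458895980281319670568448, 11616723683566425573507775872, 3673742549077683082376236224

r27: T_27,5=26×70874145319837672677196800+102339530601744675672576000=1945067308917524165279692800; T_27,6=26×35770355645907606826362624+70874145319837672677196800=1000903392113435450162625024; T_27,7=26×13746468217967926978680000+35770355645907606826362624=393178529313073708272042624; T_27,8=26×4144457803247115877036800+13746468217967926978680000=121502371102392939781636800
r28: T_28,6=27×1000903392113435450162625024+1945067308917524165279692800=28969458895980281319670568448; T_28,7=27×393178529313073708272042624+1000903392113435450162625024=11616723683566425573507775872; T_28,8=27×121502371102392939781636800+393178529313073708272042624=3673742549077683082376236224
Read c(28,6) = 28969458895980281319670568448, c(28,7) = 11616723683566425573507775872, c(28,8) = 3673742549077683082376236224.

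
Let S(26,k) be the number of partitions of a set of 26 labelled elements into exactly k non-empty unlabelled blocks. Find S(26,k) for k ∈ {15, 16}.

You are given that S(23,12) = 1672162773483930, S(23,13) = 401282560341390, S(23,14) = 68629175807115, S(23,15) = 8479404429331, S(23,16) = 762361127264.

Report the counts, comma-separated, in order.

90449030191104000, 12725877242482560

[24] T[24,13]:13*401282560341390+1672162773483930=6888836057922000 · T[24,14]:14*68629175807115+401282560341390=1362091021641000 · T[24,15]:15*8479404429331+68629175807115=195820242247080 · T[24,16]:16*762361127264+8479404429331=20677182465555
[25] T[25,14]:14*1362091021641000+6888836057922000=25958110360896000 · T[25,15]:15*195820242247080+1362091021641000=4299394655347200 · T[25,16]:16*20677182465555+195820242247080=526655161695960
[26] T[26,15]:15*4299394655347200+25958110360896000=90449030191104000 · T[26,16]:16*526655161695960+4299394655347200=12725877242482560
Read S(26,15) = 90449030191104000, S(26,16) = 12725877242482560.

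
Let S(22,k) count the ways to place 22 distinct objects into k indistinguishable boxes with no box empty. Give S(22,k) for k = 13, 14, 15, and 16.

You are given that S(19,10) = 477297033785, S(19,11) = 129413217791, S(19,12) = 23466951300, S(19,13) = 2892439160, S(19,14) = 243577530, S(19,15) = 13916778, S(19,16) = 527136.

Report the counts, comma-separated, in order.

22496861868481, 3295165281331, 345615943200, 26046574004

row 20: T[20][11]=11·129413217791+477297033785=1900842429486  T[20][12]=12·23466951300+129413217791=411016633391  T[20][13]=13·2892439160+23466951300=61068660380  T[20][14]=14·243577530+2892439160=6302524580  T[20][15]=15·13916778+243577530=452329200  T[20][16]=16·527136+13916778=22350954
row 21: T[21][12]=12·411016633391+1900842429486=6833042030178  T[21][13]=13·61068660380+411016633391=1204909218331  T[21][14]=14·6302524580+61068660380=149304004500  T[21][15]=15·452329200+6302524580=13087462580  T[21][16]=16·22350954+452329200=809944464
row 22: T[22][13]=13·1204909218331+6833042030178=22496861868481  T[22][14]=14·149304004500+1204909218331=3295165281331  T[22][15]=15·13087462580+149304004500=345615943200  T[22][16]=16·809944464+13087462580=26046574004
Read S(22,13) = 22496861868481, S(22,14) = 3295165281331, S(22,15) = 345615943200, S(22,16) = 26046574004.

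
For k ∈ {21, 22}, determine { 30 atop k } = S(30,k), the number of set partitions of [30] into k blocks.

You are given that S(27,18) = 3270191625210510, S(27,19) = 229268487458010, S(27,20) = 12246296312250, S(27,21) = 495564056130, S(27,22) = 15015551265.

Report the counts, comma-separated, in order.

37058299246258290, 1848018090851790

r28: T_28,19=19×229268487458010+3270191625210510=7626292886912700; T_28,20=20×12246296312250+229268487458010=474194413703010; T_28,21=21×495564056130+12246296312250=22653141490980; T_28,22=22×15015551265+495564056130=825906183960
r29: T_29,20=20×474194413703010+7626292886912700=17110181160972900; T_29,21=21×22653141490980+474194413703010=949910385013590; T_29,22=22×825906183960+22653141490980=40823077538100
r30: T_30,21=21×949910385013590+17110181160972900=37058299246258290; T_30,22=22×40823077538100+949910385013590=1848018090851790
Read S(30,21) = 37058299246258290, S(30,22) = 1848018090851790.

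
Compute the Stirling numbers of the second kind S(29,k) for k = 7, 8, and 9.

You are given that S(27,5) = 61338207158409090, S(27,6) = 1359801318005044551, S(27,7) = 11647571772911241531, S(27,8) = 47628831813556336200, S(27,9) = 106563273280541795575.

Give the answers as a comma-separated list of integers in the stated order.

588469772213874823272, 3224318613979279184316, 9452962848327254398506

i=28: T(28,6)=61338207158409090+6·1359801318005044551=8220146115188676396 | T(28,7)=1359801318005044551+7·11647571772911241531=82892803728383735268 | T(28,8)=11647571772911241531+8·47628831813556336200=392678226281361931131 | T(28,9)=47628831813556336200+9·106563273280541795575=1006698291338432496375
i=29: T(29,7)=8220146115188676396+7·82892803728383735268=588469772213874823272 | T(29,8)=82892803728383735268+8·392678226281361931131=3224318613979279184316 | T(29,9)=392678226281361931131+9·1006698291338432496375=9452962848327254398506
Read S(29,7) = 588469772213874823272, S(29,8) = 3224318613979279184316, S(29,9) = 9452962848327254398506.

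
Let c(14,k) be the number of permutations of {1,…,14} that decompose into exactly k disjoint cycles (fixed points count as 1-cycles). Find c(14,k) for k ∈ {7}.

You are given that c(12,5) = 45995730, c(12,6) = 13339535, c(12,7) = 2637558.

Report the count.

[13] T[13,6]:12*13339535+45995730=206070150 · T[13,7]:12*2637558+13339535=44990231
[14] T[14,7]:13*44990231+206070150=790943153
Read c(14,7) = 790943153.

790943153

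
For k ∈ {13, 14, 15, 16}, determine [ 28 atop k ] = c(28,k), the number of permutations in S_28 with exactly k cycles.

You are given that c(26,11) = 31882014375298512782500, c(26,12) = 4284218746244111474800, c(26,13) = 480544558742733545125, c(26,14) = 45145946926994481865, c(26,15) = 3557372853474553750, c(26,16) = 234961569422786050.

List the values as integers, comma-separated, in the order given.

i=27: T(27,12)=31882014375298512782500+26·4284218746244111474800=143271701777645411127300 | T(27,13)=4284218746244111474800+26·480544558742733545125=16778377273555183648050 | T(27,14)=480544558742733545125+26·45145946926994481865=1654339178844590073615 | T(27,15)=45145946926994481865+26·3557372853474553750=137637641117332879365 | T(27,16)=3557372853474553750+26·234961569422786050=9666373658466991050
i=28: T(28,13)=143271701777645411127300+27·16778377273555183648050=596287888163635369624650 | T(28,14)=16778377273555183648050+27·1654339178844590073615=61445535102359115635655 | T(28,15)=1654339178844590073615+27·137637641117332879365=5370555489012577816470 | T(28,16)=137637641117332879365+27·9666373658466991050=398629729895941637715
Read c(28,13) = 596287888163635369624650, c(28,14) = 61445535102359115635655, c(28,15) = 5370555489012577816470, c(28,16) = 398629729895941637715.

596287888163635369624650, 61445535102359115635655, 5370555489012577816470, 398629729895941637715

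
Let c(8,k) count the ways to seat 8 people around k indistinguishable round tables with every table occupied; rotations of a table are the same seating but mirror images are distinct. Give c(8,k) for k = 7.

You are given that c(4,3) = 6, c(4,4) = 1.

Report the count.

28

i=5: T(5,4)=6+4·1=10 | T(5,5)=1+4·0=1
i=6: T(6,5)=10+5·1=15 | T(6,6)=1+5·0=1
i=7: T(7,6)=15+6·1=21 | T(7,7)=1+6·0=1
i=8: T(8,7)=21+7·1=28
Read c(8,7) = 28.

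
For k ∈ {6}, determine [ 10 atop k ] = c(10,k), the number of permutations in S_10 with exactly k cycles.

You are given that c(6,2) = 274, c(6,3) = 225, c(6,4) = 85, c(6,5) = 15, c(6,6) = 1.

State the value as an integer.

row 7: T[7][3]=6·225+274=1624  T[7][4]=6·85+225=735  T[7][5]=6·15+85=175  T[7][6]=6·1+15=21
row 8: T[8][4]=7·735+1624=6769  T[8][5]=7·175+735=1960  T[8][6]=7·21+175=322
row 9: T[9][5]=8·1960+6769=22449  T[9][6]=8·322+1960=4536
row 10: T[10][6]=9·4536+22449=63273
Read c(10,6) = 63273.

63273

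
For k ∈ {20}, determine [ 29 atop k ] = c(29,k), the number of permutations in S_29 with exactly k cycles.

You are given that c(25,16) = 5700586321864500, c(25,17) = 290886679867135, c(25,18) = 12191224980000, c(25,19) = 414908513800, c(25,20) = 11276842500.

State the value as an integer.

row 26: T[26][17]=25·290886679867135+5700586321864500=12972753318542875  T[26][18]=25·12191224980000+290886679867135=595667304367135  T[26][19]=25·414908513800+12191224980000=22563937825000  T[26][20]=25·11276842500+414908513800=696829576300
row 27: T[27][18]=26·595667304367135+12972753318542875=28460103232088385  T[27][19]=26·22563937825000+595667304367135=1182329687817135  T[27][20]=26·696829576300+22563937825000=40681506808800
row 28: T[28][19]=27·1182329687817135+28460103232088385=60383004803151030  T[28][20]=27·40681506808800+1182329687817135=2280730371654735
row 29: T[29][20]=28·2280730371654735+60383004803151030=124243455209483610
Read c(29,20) = 124243455209483610.

124243455209483610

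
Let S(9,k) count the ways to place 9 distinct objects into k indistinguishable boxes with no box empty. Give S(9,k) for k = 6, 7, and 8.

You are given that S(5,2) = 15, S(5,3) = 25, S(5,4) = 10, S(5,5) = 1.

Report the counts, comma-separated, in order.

i=6: T(6,3)=15+3·25=90 | T(6,4)=25+4·10=65 | T(6,5)=10+5·1=15 | T(6,6)=1+6·0=1
i=7: T(7,4)=90+4·65=350 | T(7,5)=65+5·15=140 | T(7,6)=15+6·1=21 | T(7,7)=1+7·0=1
i=8: T(8,5)=350+5·140=1050 | T(8,6)=140+6·21=266 | T(8,7)=21+7·1=28 | T(8,8)=1+8·0=1
i=9: T(9,6)=1050+6·266=2646 | T(9,7)=266+7·28=462 | T(9,8)=28+8·1=36
Read S(9,6) = 2646, S(9,7) = 462, S(9,8) = 36.

2646, 462, 36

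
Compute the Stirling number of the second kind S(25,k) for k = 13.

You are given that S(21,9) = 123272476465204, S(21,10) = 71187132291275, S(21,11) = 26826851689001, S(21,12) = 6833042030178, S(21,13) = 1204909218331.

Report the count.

i=22: T(22,10)=123272476465204+10·71187132291275=835143799377954 | T(22,11)=71187132291275+11·26826851689001=366282500870286 | T(22,12)=26826851689001+12·6833042030178=108823356051137 | T(22,13)=6833042030178+13·1204909218331=22496861868481
i=23: T(23,11)=835143799377954+11·366282500870286=4864251308951100 | T(23,12)=366282500870286+12·108823356051137=1672162773483930 | T(23,13)=108823356051137+13·22496861868481=401282560341390
i=24: T(24,12)=4864251308951100+12·1672162773483930=24930204590758260 | T(24,13)=1672162773483930+13·401282560341390=6888836057922000
i=25: T(25,13)=24930204590758260+13·6888836057922000=114485073343744260
Read S(25,13) = 114485073343744260.

114485073343744260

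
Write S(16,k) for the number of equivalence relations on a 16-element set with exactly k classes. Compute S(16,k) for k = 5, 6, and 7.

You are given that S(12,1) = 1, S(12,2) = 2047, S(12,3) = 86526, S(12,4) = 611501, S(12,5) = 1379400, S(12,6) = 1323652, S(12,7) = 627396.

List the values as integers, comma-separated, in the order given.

1096190550, 2734926558, 3281882604

i=13: T(13,2)=1+2·2047=4095 | T(13,3)=2047+3·86526=261625 | T(13,4)=86526+4·611501=2532530 | T(13,5)=611501+5·1379400=7508501 | T(13,6)=1379400+6·1323652=9321312 | T(13,7)=1323652+7·627396=5715424
i=14: T(14,3)=4095+3·261625=788970 | T(14,4)=261625+4·2532530=10391745 | T(14,5)=2532530+5·7508501=40075035 | T(14,6)=7508501+6·9321312=63436373 | T(14,7)=9321312+7·5715424=49329280
i=15: T(15,4)=788970+4·10391745=42355950 | T(15,5)=10391745+5·40075035=210766920 | T(15,6)=40075035+6·63436373=420693273 | T(15,7)=63436373+7·49329280=408741333
i=16: T(16,5)=42355950+5·210766920=1096190550 | T(16,6)=210766920+6·420693273=2734926558 | T(16,7)=420693273+7·408741333=3281882604
Read S(16,5) = 1096190550, S(16,6) = 2734926558, S(16,7) = 3281882604.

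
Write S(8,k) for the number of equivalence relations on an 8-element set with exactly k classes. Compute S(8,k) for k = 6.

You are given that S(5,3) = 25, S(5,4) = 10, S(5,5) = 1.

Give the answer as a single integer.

row 6: T[6][4]=4·10+25=65  T[6][5]=5·1+10=15  T[6][6]=6·0+1=1
row 7: T[7][5]=5·15+65=140  T[7][6]=6·1+15=21
row 8: T[8][6]=6·21+140=266
Read S(8,6) = 266.

266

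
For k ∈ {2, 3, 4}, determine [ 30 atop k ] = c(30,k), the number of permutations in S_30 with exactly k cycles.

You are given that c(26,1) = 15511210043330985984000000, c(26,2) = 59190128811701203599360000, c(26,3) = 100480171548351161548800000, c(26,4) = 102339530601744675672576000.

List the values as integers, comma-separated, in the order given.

35027999979859805266492784640000, 62262192842035613491057459200000, 66951000306085302338993639424000

i=27: T(27,1)=0+26·15511210043330985984000000=403291461126605635584000000 | T(27,2)=15511210043330985984000000+26·59190128811701203599360000=1554454559147562279567360000 | T(27,3)=59190128811701203599360000+26·100480171548351161548800000=2671674589068831403868160000 | T(27,4)=100480171548351161548800000+26·102339530601744675672576000=2761307967193712729035776000
i=28: T(28,1)=0+27·403291461126605635584000000=10888869450418352160768000000 | T(28,2)=403291461126605635584000000+27·1554454559147562279567360000=42373564558110787183902720000 | T(28,3)=1554454559147562279567360000+27·2671674589068831403868160000=73689668464006010184007680000 | T(28,4)=2671674589068831403868160000+27·2761307967193712729035776000=77226989703299075087834112000
i=29: T(29,1)=0+28·10888869450418352160768000000=304888344611713860501504000000 | T(29,2)=10888869450418352160768000000+28·42373564558110787183902720000=1197348677077520393310044160000 | T(29,3)=42373564558110787183902720000+28·73689668464006010184007680000=2105684281550279072336117760000 | T(29,4)=73689668464006010184007680000+28·77226989703299075087834112000=2236045380156380112643362816000
i=30: T(30,2)=304888344611713860501504000000+29·1197348677077520393310044160000=35027999979859805266492784640000 | T(30,3)=1197348677077520393310044160000+29·2105684281550279072336117760000=62262192842035613491057459200000 | T(30,4)=2105684281550279072336117760000+29·2236045380156380112643362816000=66951000306085302338993639424000
Read c(30,2) = 35027999979859805266492784640000, c(30,3) = 62262192842035613491057459200000, c(30,4) = 66951000306085302338993639424000.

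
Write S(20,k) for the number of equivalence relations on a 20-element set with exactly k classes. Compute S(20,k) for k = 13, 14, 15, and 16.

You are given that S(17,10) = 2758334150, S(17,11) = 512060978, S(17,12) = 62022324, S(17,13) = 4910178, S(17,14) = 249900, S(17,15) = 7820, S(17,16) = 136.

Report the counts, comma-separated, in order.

61068660380, 6302524580, 452329200, 22350954

r18: T_18,11=11×512060978+2758334150=8391004908; T_18,12=12×62022324+512060978=1256328866; T_18,13=13×4910178+62022324=125854638; T_18,14=14×249900+4910178=8408778; T_18,15=15×7820+249900=367200; T_18,16=16×136+7820=9996
r19: T_19,12=12×1256328866+8391004908=23466951300; T_19,13=13×125854638+1256328866=2892439160; T_19,14=14×8408778+125854638=243577530; T_19,15=15×367200+8408778=13916778; T_19,16=16×9996+367200=527136
r20: T_20,13=13×2892439160+23466951300=61068660380; T_20,14=14×243577530+2892439160=6302524580; T_20,15=15×13916778+243577530=452329200; T_20,16=16×527136+13916778=22350954
Read S(20,13) = 61068660380, S(20,14) = 6302524580, S(20,15) = 452329200, S(20,16) = 22350954.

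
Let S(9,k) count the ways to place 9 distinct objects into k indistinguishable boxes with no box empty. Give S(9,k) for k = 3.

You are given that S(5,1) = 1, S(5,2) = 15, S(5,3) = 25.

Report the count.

row 6: T[6][1]=1·1+0=1  T[6][2]=2·15+1=31  T[6][3]=3·25+15=90
row 7: T[7][1]=1·1+0=1  T[7][2]=2·31+1=63  T[7][3]=3·90+31=301
row 8: T[8][2]=2·63+1=127  T[8][3]=3·301+63=966
row 9: T[9][3]=3·966+127=3025
Read S(9,3) = 3025.

3025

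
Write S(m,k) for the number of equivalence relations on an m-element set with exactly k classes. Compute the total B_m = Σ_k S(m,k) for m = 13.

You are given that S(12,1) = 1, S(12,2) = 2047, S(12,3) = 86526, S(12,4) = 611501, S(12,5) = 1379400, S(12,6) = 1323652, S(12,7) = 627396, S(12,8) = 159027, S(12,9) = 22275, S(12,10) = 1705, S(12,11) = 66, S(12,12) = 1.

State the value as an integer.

@13  (13,1):1·1+0→1, (13,2):2047·2+1→4095, (13,3):86526·3+2047→261625, (13,4):611501·4+86526→2532530, (13,5):1379400·5+611501→7508501, (13,6):1323652·6+1379400→9321312, (13,7):627396·7+1323652→5715424, (13,8):159027·8+627396→1899612, (13,9):22275·9+159027→359502, (13,10):1705·10+22275→39325, (13,11):66·11+1705→2431, (13,12):1·12+66→78, (13,13):0·13+1→1
B_13 = ΣS(13,k) = 1+4095+261625+2532530+7508501+9321312+5715424+1899612+359502+39325+2431+78+1 = 27644437

27644437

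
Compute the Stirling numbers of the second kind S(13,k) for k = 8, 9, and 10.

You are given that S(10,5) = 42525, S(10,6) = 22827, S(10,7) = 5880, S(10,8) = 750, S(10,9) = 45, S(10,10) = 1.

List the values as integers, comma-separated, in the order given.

i=11: T(11,6)=42525+6·22827=179487 | T(11,7)=22827+7·5880=63987 | T(11,8)=5880+8·750=11880 | T(11,9)=750+9·45=1155 | T(11,10)=45+10·1=55
i=12: T(12,7)=179487+7·63987=627396 | T(12,8)=63987+8·11880=159027 | T(12,9)=11880+9·1155=22275 | T(12,10)=1155+10·55=1705
i=13: T(13,8)=627396+8·159027=1899612 | T(13,9)=159027+9·22275=359502 | T(13,10)=22275+10·1705=39325
Read S(13,8) = 1899612, S(13,9) = 359502, S(13,10) = 39325.

1899612, 359502, 39325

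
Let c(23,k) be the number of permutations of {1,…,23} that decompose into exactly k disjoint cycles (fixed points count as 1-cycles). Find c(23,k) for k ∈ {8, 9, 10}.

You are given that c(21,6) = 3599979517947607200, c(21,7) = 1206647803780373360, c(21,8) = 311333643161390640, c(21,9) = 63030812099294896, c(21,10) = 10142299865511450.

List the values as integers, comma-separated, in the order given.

r22: T_22,7=21×1206647803780373360+3599979517947607200=28939583397335447760; T_22,8=21×311333643161390640+1206647803780373360=7744654310169576800; T_22,9=21×63030812099294896+311333643161390640=1634980697246583456; T_22,10=21×10142299865511450+63030812099294896=276019109275035346
r23: T_23,8=22×7744654310169576800+28939583397335447760=199321978221066137360; T_23,9=22×1634980697246583456+7744654310169576800=43714229649594412832; T_23,10=22×276019109275035346+1634980697246583456=7707401101297361068
Read c(23,8) = 199321978221066137360, c(23,9) = 43714229649594412832, c(23,10) = 7707401101297361068.

199321978221066137360, 43714229649594412832, 7707401101297361068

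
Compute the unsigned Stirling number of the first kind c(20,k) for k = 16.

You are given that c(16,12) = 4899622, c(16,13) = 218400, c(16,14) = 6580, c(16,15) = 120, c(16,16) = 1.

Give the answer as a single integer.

34916946

@17  (17,13):218400·16+4899622→8394022, (17,14):6580·16+218400→323680, (17,15):120·16+6580→8500, (17,16):1·16+120→136
@18  (18,14):323680·17+8394022→13896582, (18,15):8500·17+323680→468180, (18,16):136·17+8500→10812
@19  (19,15):468180·18+13896582→22323822, (19,16):10812·18+468180→662796
@20  (20,16):662796·19+22323822→34916946
Read c(20,16) = 34916946.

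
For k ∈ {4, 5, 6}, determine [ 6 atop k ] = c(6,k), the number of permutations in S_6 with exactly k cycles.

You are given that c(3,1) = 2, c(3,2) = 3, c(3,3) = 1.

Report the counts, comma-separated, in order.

85, 15, 1

r4: T_4,2=3×3+2=11; T_4,3=3×1+3=6; T_4,4=3×0+1=1
r5: T_5,3=4×6+11=35; T_5,4=4×1+6=10; T_5,5=4×0+1=1
r6: T_6,4=5×10+35=85; T_6,5=5×1+10=15; T_6,6=5×0+1=1
Read c(6,4) = 85, c(6,5) = 15, c(6,6) = 1.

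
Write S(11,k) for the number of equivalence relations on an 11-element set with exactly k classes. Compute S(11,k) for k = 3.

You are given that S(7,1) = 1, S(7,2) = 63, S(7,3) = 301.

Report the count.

28501

i=8: T(8,1)=0+1·1=1 | T(8,2)=1+2·63=127 | T(8,3)=63+3·301=966
i=9: T(9,1)=0+1·1=1 | T(9,2)=1+2·127=255 | T(9,3)=127+3·966=3025
i=10: T(10,2)=1+2·255=511 | T(10,3)=255+3·3025=9330
i=11: T(11,3)=511+3·9330=28501
Read S(11,3) = 28501.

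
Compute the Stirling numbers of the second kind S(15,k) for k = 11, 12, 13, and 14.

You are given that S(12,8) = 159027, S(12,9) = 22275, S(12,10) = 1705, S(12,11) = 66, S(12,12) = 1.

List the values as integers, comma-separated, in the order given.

i=13: T(13,9)=159027+9·22275=359502 | T(13,10)=22275+10·1705=39325 | T(13,11)=1705+11·66=2431 | T(13,12)=66+12·1=78 | T(13,13)=1+13·0=1
i=14: T(14,10)=359502+10·39325=752752 | T(14,11)=39325+11·2431=66066 | T(14,12)=2431+12·78=3367 | T(14,13)=78+13·1=91 | T(14,14)=1+14·0=1
i=15: T(15,11)=752752+11·66066=1479478 | T(15,12)=66066+12·3367=106470 | T(15,13)=3367+13·91=4550 | T(15,14)=91+14·1=105
Read S(15,11) = 1479478, S(15,12) = 106470, S(15,13) = 4550, S(15,14) = 105.

1479478, 106470, 4550, 105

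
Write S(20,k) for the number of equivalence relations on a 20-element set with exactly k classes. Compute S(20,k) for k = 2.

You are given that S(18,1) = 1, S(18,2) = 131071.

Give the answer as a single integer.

524287

@19  (19,1):1·1+0→1, (19,2):131071·2+1→262143
@20  (20,2):262143·2+1→524287
Read S(20,2) = 524287.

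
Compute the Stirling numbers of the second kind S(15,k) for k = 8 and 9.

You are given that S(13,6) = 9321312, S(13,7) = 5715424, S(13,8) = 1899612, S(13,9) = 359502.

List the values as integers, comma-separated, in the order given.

row 14: T[14][7]=7·5715424+9321312=49329280  T[14][8]=8·1899612+5715424=20912320  T[14][9]=9·359502+1899612=5135130
row 15: T[15][8]=8·20912320+49329280=216627840  T[15][9]=9·5135130+20912320=67128490
Read S(15,8) = 216627840, S(15,9) = 67128490.

216627840, 67128490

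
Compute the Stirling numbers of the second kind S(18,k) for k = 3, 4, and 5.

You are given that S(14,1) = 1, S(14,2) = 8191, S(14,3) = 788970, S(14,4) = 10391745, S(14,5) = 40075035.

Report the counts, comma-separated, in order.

row 15: T[15][1]=1·1+0=1  T[15][2]=2·8191+1=16383  T[15][3]=3·788970+8191=2375101  T[15][4]=4·10391745+788970=42355950  T[15][5]=5·40075035+10391745=210766920
row 16: T[16][1]=1·1+0=1  T[16][2]=2·16383+1=32767  T[16][3]=3·2375101+16383=7141686  T[16][4]=4·42355950+2375101=171798901  T[16][5]=5·210766920+42355950=1096190550
row 17: T[17][2]=2·32767+1=65535  T[17][3]=3·7141686+32767=21457825  T[17][4]=4·171798901+7141686=694337290  T[17][5]=5·1096190550+171798901=5652751651
row 18: T[18][3]=3·21457825+65535=64439010  T[18][4]=4·694337290+21457825=2798806985  T[18][5]=5·5652751651+694337290=28958095545
Read S(18,3) = 64439010, S(18,4) = 2798806985, S(18,5) = 28958095545.

64439010, 2798806985, 28958095545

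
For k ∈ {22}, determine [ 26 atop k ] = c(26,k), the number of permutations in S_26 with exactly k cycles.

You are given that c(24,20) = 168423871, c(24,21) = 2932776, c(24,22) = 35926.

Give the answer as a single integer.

333685495

@25  (25,21):2932776·24+168423871→238810495, (25,22):35926·24+2932776→3795000
@26  (26,22):3795000·25+238810495→333685495
Read c(26,22) = 333685495.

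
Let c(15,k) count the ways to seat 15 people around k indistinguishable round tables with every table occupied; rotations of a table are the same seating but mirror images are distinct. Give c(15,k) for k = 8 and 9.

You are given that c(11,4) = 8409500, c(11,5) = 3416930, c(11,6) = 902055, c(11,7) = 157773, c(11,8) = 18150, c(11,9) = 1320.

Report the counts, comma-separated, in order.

[12] T[12,5]:11*3416930+8409500=45995730 · T[12,6]:11*902055+3416930=13339535 · T[12,7]:11*157773+902055=2637558 · T[12,8]:11*18150+157773=357423 · T[12,9]:11*1320+18150=32670
[13] T[13,6]:12*13339535+45995730=206070150 · T[13,7]:12*2637558+13339535=44990231 · T[13,8]:12*357423+2637558=6926634 · T[13,9]:12*32670+357423=749463
[14] T[14,7]:13*44990231+206070150=790943153 · T[14,8]:13*6926634+44990231=135036473 · T[14,9]:13*749463+6926634=16669653
[15] T[15,8]:14*135036473+790943153=2681453775 · T[15,9]:14*16669653+135036473=368411615
Read c(15,8) = 2681453775, c(15,9) = 368411615.

2681453775, 368411615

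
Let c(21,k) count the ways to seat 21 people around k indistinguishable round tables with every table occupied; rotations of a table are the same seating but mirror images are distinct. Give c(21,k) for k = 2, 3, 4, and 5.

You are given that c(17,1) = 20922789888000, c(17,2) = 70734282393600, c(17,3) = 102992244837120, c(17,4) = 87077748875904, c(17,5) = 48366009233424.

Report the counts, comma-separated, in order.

@18  (18,1):20922789888000·17+0→355687428096000, (18,2):70734282393600·17+20922789888000→1223405590579200, (18,3):102992244837120·17+70734282393600→1821602444624640, (18,4):87077748875904·17+102992244837120→1583313975727488, (18,5):48366009233424·17+87077748875904→909299905844112
@19  (19,1):355687428096000·18+0→6402373705728000, (19,2):1223405590579200·18+355687428096000→22376988058521600, (19,3):1821602444624640·18+1223405590579200→34012249593822720, (19,4):1583313975727488·18+1821602444624640→30321254007719424, (19,5):909299905844112·18+1583313975727488→17950712280921504
@20  (20,1):6402373705728000·19+0→121645100408832000, (20,2):22376988058521600·19+6402373705728000→431565146817638400, (20,3):34012249593822720·19+22376988058521600→668609730341153280, (20,4):30321254007719424·19+34012249593822720→610116075740491776, (20,5):17950712280921504·19+30321254007719424→371384787345228000
@21  (21,2):431565146817638400·20+121645100408832000→8752948036761600000, (21,3):668609730341153280·20+431565146817638400→13803759753640704000, (21,4):610116075740491776·20+668609730341153280→12870931245150988800, (21,5):371384787345228000·20+610116075740491776→8037811822645051776
Read c(21,2) = 8752948036761600000, c(21,3) = 13803759753640704000, c(21,4) = 12870931245150988800, c(21,5) = 8037811822645051776.

8752948036761600000, 13803759753640704000, 12870931245150988800, 8037811822645051776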